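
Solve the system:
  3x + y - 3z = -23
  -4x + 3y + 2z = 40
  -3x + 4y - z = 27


Using Cramer's rule. Expand each determinant along the first row.
D  = 3*[3*(-1) - 2*4] - 1*[(-4)*(-1) - 2*(-3)] + (-3)*[(-4)*4 - 3*(-3)]
  = 3*(-11) - 1*(10) + (-3)*(-7) = -22
Dx = (-23)*[3*(-1) - 2*4] - 1*[40*(-1) - 2*27] + (-3)*[40*4 - 3*27]
  = (-23)*(-11) - 1*(-94) + (-3)*(79) = 110
Dy = 3*[40*(-1) - 2*27] - (-23)*[(-4)*(-1) - 2*(-3)] + (-3)*[(-4)*27 - 40*(-3)]
  = 3*(-94) - (-23)*(10) + (-3)*(12) = -88
Dz = 3*[3*27 - 40*4] - 1*[(-4)*27 - 40*(-3)] + (-23)*[(-4)*4 - 3*(-3)]
  = 3*(-79) - 1*(12) + (-23)*(-7) = -88
x = Dx/D = 110/-22 = -5, y = Dy/D = -88/-22 = 4, z = Dz/D = -88/-22 = 4
Check eq1: (3)(-5) + (1)(4) + (-3)(4) = -23 = -23 ✓
Check eq2: (-4)(-5) + (3)(4) + (2)(4) = 40 = 40 ✓
Check eq3: (-3)(-5) + (4)(4) + (-1)(4) = 27 = 27 ✓

x = -5, y = 4, z = 4


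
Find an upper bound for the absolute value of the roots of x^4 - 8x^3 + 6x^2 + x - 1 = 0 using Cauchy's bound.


Cauchy's bound: all roots r satisfy |r| <= 1 + max(|a_i/a_n|) for i = 0,...,n-1
where a_n is the leading coefficient.

Coefficients: [1, -8, 6, 1, -1]
Leading coefficient a_n = 1
Ratios |a_i/a_n|: 8, 6, 1, 1
Maximum ratio: 8
Cauchy's bound: |r| <= 1 + 8 = 9

Upper bound = 9


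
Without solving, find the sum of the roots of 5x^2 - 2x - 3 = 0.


By Vieta's formulas for ax^2 + bx + c = 0:
  Sum of roots = -b/a
  Product of roots = c/a

Here a = 5, b = -2, c = -3
Sum = -(-2)/5 = 2/5
Product = -3/5 = -3/5

Sum = 2/5


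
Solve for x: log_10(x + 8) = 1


Convert to exponential form: x + 8 = 10^1 = 10
x = 10 - 8 = 2
Check: log_10(2 + 8) = log_10(10) = log_10(10) = 1 ✓

x = 2


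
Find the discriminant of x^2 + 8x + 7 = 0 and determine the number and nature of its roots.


For ax^2 + bx + c = 0, discriminant D = b^2 - 4ac
Here a = 1, b = 8, c = 7
D = (8)^2 - 4(1)(7) = 64 - 28 = 36

D = 36 > 0 and is a perfect square (sqrt = 6)
The equation has 2 distinct real rational roots.

Discriminant = 36, 2 distinct real rational roots


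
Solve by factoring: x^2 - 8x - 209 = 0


We need two numbers that multiply to -209 and add to -8.
Those numbers are -19 and 11 (since (-19) * 11 = -209 and (-19) + 11 = -8).
So x^2 - 8x - 209 = (x - 19)(x + 11) = 0
Setting each factor to zero: x = 19 or x = -11

x = -11, x = 19


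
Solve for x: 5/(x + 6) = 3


Multiply both sides by (x + 6): 5 = 3(x + 6)
Distribute: 5 = 3x + 18
3x = 5 - 18 = -13
x = -13/3

x = -13/3


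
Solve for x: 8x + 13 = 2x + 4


Starting with: 8x + 13 = 2x + 4
Move all x terms to left: (8 - 2)x = 4 - 13
Simplify: 6x = -9
Divide both sides by 6: x = -3/2

x = -3/2


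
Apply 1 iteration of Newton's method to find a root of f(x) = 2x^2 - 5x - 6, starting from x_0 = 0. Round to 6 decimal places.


Newton's method: x_(n+1) = x_n - f(x_n)/f'(x_n)
f(x) = 2x^2 - 5x - 6
f'(x) = 4x - 5

Iteration 1:
  f(0.000000) = -6.000000
  f'(0.000000) = -5.000000
  x_1 = 0.000000 - (-6.000000)/(-5.000000) = -1.200000

x_1 = -1.200000


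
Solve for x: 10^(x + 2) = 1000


Express both sides with the same base.
1000 = 10^3
Since the bases match, equate exponents: x + 2 = 3
So x = 3 - (2) = 1

x = 1


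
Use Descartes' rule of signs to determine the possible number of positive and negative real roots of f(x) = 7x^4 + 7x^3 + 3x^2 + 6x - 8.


Descartes' rule of signs:

For positive roots, count sign changes in f(x) = 7x^4 + 7x^3 + 3x^2 + 6x - 8:
Signs of coefficients: +, +, +, +, -
Number of sign changes: 1
Possible positive real roots: 1

For negative roots, examine f(-x) = 7x^4 - 7x^3 + 3x^2 - 6x - 8:
Signs of coefficients: +, -, +, -, -
Number of sign changes: 3
Possible negative real roots: 3, 1

Positive roots: 1; Negative roots: 3 or 1


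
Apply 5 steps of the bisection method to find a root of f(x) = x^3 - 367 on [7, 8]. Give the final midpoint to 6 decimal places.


f(x) = x^3 - 367
f(7) = -24 < 0
f(8) = 145 > 0

Step 1: midpoint = (7.000000 + 8.000000)/2 = 7.500000
  f(7.500000) = 54.875000
  f(mid) > 0, so root is in [7.000000, 7.500000]

Step 2: midpoint = (7.000000 + 7.500000)/2 = 7.250000
  f(7.250000) = 14.078125
  f(mid) > 0, so root is in [7.000000, 7.250000]

Step 3: midpoint = (7.000000 + 7.250000)/2 = 7.125000
  f(7.125000) = -5.294922
  f(mid) < 0, so root is in [7.125000, 7.250000]

Step 4: midpoint = (7.125000 + 7.250000)/2 = 7.187500
  f(7.187500) = 4.307373
  f(mid) > 0, so root is in [7.125000, 7.187500]

Step 5: midpoint = (7.125000 + 7.187500)/2 = 7.156250
  f(7.156250) = -0.514740
  f(mid) < 0, so root is in [7.156250, 7.187500]

midpoint = 7.156250


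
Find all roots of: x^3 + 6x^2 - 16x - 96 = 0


Let p(x) = x^3 + 6x^2 - 16x - 96. By the rational root theorem (leading coefficient 1), any rational root is an integer divisor of 96: try ±1, ±2, ... in turn.
Test x = 1: value = -105 ≠ 0.
Test x = -1: value = -75 ≠ 0.
Test x = 2: value = -96 ≠ 0.
Test x = -2: value = -48 ≠ 0.
Test x = 3: value = -63 ≠ 0.
Test x = -3: value = -21 ≠ 0.
Test x = 4: value = 0 ✓, so (x - 4) is a factor.
Synthetic division by (x - 4): bring down 1; 1(4) + 6 = 10; 10(4) - 16 = 24; 24(4) - 96 = 0 → quotient x^2 + 10x + 24, remainder 0.
Solve the quadratic x^2 + 10x + 24 = 0: discriminant = 10^2 - 4(1)(24) = 100 - 96 = 4.
sqrt(4) = 2, so x = (-10 ± 2)/2: x = -4 or x = -6.
Collecting all roots found:

x = -6, x = -4, x = 4


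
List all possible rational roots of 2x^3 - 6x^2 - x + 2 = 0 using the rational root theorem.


Rational root theorem: possible roots are ±p/q where:
  p divides the constant term (2): p ∈ {1, 2}
  q divides the leading coefficient (2): q ∈ {1, 2}

All possible rational roots: -2, -1, -1/2, 1/2, 1, 2

-2, -1, -1/2, 1/2, 1, 2


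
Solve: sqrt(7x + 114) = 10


Square both sides: 7x + 114 = 10^2 = 100
7x = 100 - 114 = -14
x = -2
Check: sqrt(7*(-2) + 114) = sqrt(100) = 10 ✓

x = -2


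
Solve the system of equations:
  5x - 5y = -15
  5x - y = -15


Using Cramer's rule:
Determinant D = (5)(-1) - (5)(-5) = -5 + 25 = 20
Dx = (-15)(-1) - (-15)(-5) = 15 - 75 = -60
Dy = (5)(-15) - (5)(-15) = -75 + 75 = 0
x = Dx/D = -60/20 = -3
y = Dy/D = 0/20 = 0

x = -3, y = 0


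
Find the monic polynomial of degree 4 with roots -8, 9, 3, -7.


A monic polynomial with roots -8, 9, 3, -7 is:
p(x) = (x + 8)(x - 9)(x - 3)(x + 7)
After multiplying by (x + 8): x + 8
After multiplying by (x - 9): x^2 - x - 72
After multiplying by (x - 3): x^3 - 4x^2 - 69x + 216
After multiplying by (x + 7): x^4 + 3x^3 - 97x^2 - 267x + 1512

x^4 + 3x^3 - 97x^2 - 267x + 1512


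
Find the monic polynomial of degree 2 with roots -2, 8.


A monic polynomial with roots -2, 8 is:
p(x) = (x + 2)(x - 8)
After multiplying by (x + 2): x + 2
After multiplying by (x - 8): x^2 - 6x - 16

x^2 - 6x - 16


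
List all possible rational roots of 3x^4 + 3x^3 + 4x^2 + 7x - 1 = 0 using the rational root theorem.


Rational root theorem: possible roots are ±p/q where:
  p divides the constant term (-1): p ∈ {1}
  q divides the leading coefficient (3): q ∈ {1, 3}

All possible rational roots: -1, -1/3, 1/3, 1

-1, -1/3, 1/3, 1


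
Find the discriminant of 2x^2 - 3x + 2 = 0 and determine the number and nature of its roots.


For ax^2 + bx + c = 0, discriminant D = b^2 - 4ac
Here a = 2, b = -3, c = 2
D = (-3)^2 - 4(2)(2) = 9 - 16 = -7

D = -7 < 0
The equation has no real roots (2 complex conjugate roots).

Discriminant = -7, no real roots (2 complex conjugate roots)


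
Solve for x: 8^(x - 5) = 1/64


Express both sides with the same base.
1/64 = 8^(-2)
Since the bases match, equate exponents: x - 5 = -2
So x = -2 - (-5) = 3

x = 3


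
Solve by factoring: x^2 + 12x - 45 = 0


We need two numbers that multiply to -45 and add to 12.
Those numbers are -3 and 15 (since (-3) * 15 = -45 and (-3) + 15 = 12).
So x^2 + 12x - 45 = (x - 3)(x + 15) = 0
Setting each factor to zero: x = 3 or x = -15

x = -15, x = 3


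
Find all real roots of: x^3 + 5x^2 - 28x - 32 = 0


Let p(x) = x^3 + 5x^2 - 28x - 32. By the rational root theorem (leading coefficient 1), any rational root is an integer divisor of 32: try ±1, ±2, ... in turn.
Test x = 1: value = -54 ≠ 0.
Test x = -1: value = 0 ✓, so (x + 1) is a factor.
Synthetic division by (x + 1): bring down 1; 1(-1) + 5 = 4; 4(-1) - 28 = -32; (-32)(-1) - 32 = 0 → quotient x^2 + 4x - 32, remainder 0.
Solve the quadratic x^2 + 4x - 32 = 0: discriminant = 4^2 - 4(1)(-32) = 16 + 128 = 144.
sqrt(144) = 12, so x = (-4 ± 12)/2: x = 4 or x = -8.

x = -8, x = -1, x = 4


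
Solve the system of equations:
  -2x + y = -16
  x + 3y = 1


Using Cramer's rule:
Determinant D = (-2)(3) - (1)(1) = -6 - 1 = -7
Dx = (-16)(3) - (1)(1) = -48 - 1 = -49
Dy = (-2)(1) - (1)(-16) = -2 + 16 = 14
x = Dx/D = -49/-7 = 7
y = Dy/D = 14/-7 = -2

x = 7, y = -2


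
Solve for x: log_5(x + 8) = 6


Convert to exponential form: x + 8 = 5^6 = 15625
x = 15625 - 8 = 15617
Check: log_5(15617 + 8) = log_5(15625) = log_5(15625) = 6 ✓

x = 15617


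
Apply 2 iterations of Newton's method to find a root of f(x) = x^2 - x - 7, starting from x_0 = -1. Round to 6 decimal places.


Newton's method: x_(n+1) = x_n - f(x_n)/f'(x_n)
f(x) = x^2 - x - 7
f'(x) = 2x - 1

Iteration 1:
  f(-1.000000) = -5.000000
  f'(-1.000000) = -3.000000
  x_1 = -1.000000 - (-5.000000)/(-3.000000) = -2.666667

Iteration 2:
  f(-2.666667) = 2.777778
  f'(-2.666667) = -6.333333
  x_2 = -2.666667 - (2.777778)/(-6.333333) = -2.228070

x_2 = -2.228070


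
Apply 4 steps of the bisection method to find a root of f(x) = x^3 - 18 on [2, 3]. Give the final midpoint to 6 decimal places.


f(x) = x^3 - 18
f(2) = -10 < 0
f(3) = 9 > 0

Step 1: midpoint = (2.000000 + 3.000000)/2 = 2.500000
  f(2.500000) = -2.375000
  f(mid) < 0, so root is in [2.500000, 3.000000]

Step 2: midpoint = (2.500000 + 3.000000)/2 = 2.750000
  f(2.750000) = 2.796875
  f(mid) > 0, so root is in [2.500000, 2.750000]

Step 3: midpoint = (2.500000 + 2.750000)/2 = 2.625000
  f(2.625000) = 0.087891
  f(mid) > 0, so root is in [2.500000, 2.625000]

Step 4: midpoint = (2.500000 + 2.625000)/2 = 2.562500
  f(2.562500) = -1.173584
  f(mid) < 0, so root is in [2.562500, 2.625000]

midpoint = 2.562500


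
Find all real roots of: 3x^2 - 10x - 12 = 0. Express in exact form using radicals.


Using the quadratic formula: x = (-b ± sqrt(b^2 - 4ac)) / (2a)
Here a = 3, b = -10, c = -12
Discriminant = b^2 - 4ac = (-10)^2 - 4(3)(-12) = 100 + 144 = 244
Since discriminant = 244 > 0, there are two real roots.
x = (10 ± 2*sqrt(61)) / 6
Simplifying: x = (5 ± sqrt(61)) / 3
Numerically: x ≈ 4.2701 or x ≈ -0.9367

x = (5 + sqrt(61)) / 3 or x = (5 - sqrt(61)) / 3


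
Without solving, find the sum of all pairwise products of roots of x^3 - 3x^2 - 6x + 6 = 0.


By Vieta's formulas for x^3 + bx^2 + cx + d = 0:
  r1 + r2 + r3 = -b/a = 3
  r1*r2 + r1*r3 + r2*r3 = c/a = -6
  r1*r2*r3 = -d/a = -6


Sum of pairwise products = -6


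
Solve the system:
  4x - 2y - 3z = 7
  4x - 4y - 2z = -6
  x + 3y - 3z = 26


Using Cramer's rule. Expand each determinant along the first row.
D  = 4*[(-4)*(-3) - (-2)*3] - (-2)*[4*(-3) - (-2)*1] + (-3)*[4*3 - (-4)*1]
  = 4*(18) - (-2)*(-10) + (-3)*(16) = 4
Dx = 7*[(-4)*(-3) - (-2)*3] - (-2)*[(-6)*(-3) - (-2)*26] + (-3)*[(-6)*3 - (-4)*26]
  = 7*(18) - (-2)*(70) + (-3)*(86) = 8
Dy = 4*[(-6)*(-3) - (-2)*26] - 7*[4*(-3) - (-2)*1] + (-3)*[4*26 - (-6)*1]
  = 4*(70) - 7*(-10) + (-3)*(110) = 20
Dz = 4*[(-4)*26 - (-6)*3] - (-2)*[4*26 - (-6)*1] + 7*[4*3 - (-4)*1]
  = 4*(-86) - (-2)*(110) + 7*(16) = -12
x = Dx/D = 8/4 = 2, y = Dy/D = 20/4 = 5, z = Dz/D = -12/4 = -3
Check eq1: (4)(2) + (-2)(5) + (-3)(-3) = 7 = 7 ✓
Check eq2: (4)(2) + (-4)(5) + (-2)(-3) = -6 = -6 ✓
Check eq3: (1)(2) + (3)(5) + (-3)(-3) = 26 = 26 ✓

x = 2, y = 5, z = -3


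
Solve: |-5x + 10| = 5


An absolute value equation |expr| = 5 gives two cases:
Case 1: -5x + 10 = 5
  -5x = -5, so x = 1
Case 2: -5x + 10 = -5
  -5x = -15, so x = 3

x = 1, x = 3


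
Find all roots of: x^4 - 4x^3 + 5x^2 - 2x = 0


The constant term is 0, so x = 0 is a root. Factor out x:
  x^3 - 4x^2 + 5x - 2 = 0
Let p(x) = x^3 - 4x^2 + 5x - 2. By the rational root theorem (leading coefficient 1), any rational root is an integer divisor of 2: try ±1, ±2, ... in turn.
Test x = 1: value = 0 ✓, so (x - 1) is a factor.
Synthetic division by (x - 1): bring down 1; 1(1) - 4 = -3; (-3)(1) + 5 = 2; 2(1) - 2 = 0 → quotient x^2 - 3x + 2, remainder 0.
Solve the quadratic x^2 - 3x + 2 = 0: discriminant = (-3)^2 - 4(1)(2) = 9 - 8 = 1.
sqrt(1) = 1, so x = (3 ± 1)/2: x = 2 or x = 1.
Collecting all roots found:

x = 0, x = 1 (multiplicity 2), x = 2


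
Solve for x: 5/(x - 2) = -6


Multiply both sides by (x - 2): 5 = -6(x - 2)
Distribute: 5 = -6x + 12
-6x = 5 - 12 = -7
x = 7/6

x = 7/6


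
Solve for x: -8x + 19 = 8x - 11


Starting with: -8x + 19 = 8x - 11
Move all x terms to left: (-8 - 8)x = -11 - 19
Simplify: -16x = -30
Divide both sides by -16: x = 15/8

x = 15/8


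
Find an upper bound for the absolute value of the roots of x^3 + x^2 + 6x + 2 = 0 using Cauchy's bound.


Cauchy's bound: all roots r satisfy |r| <= 1 + max(|a_i/a_n|) for i = 0,...,n-1
where a_n is the leading coefficient.

Coefficients: [1, 1, 6, 2]
Leading coefficient a_n = 1
Ratios |a_i/a_n|: 1, 6, 2
Maximum ratio: 6
Cauchy's bound: |r| <= 1 + 6 = 7

Upper bound = 7


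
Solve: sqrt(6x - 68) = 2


Square both sides: 6x - 68 = 2^2 = 4
6x = 4 + 68 = 72
x = 12
Check: sqrt(6*12 - 68) = sqrt(4) = 2 ✓

x = 12


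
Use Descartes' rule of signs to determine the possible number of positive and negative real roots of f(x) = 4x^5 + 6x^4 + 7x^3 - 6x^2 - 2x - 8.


Descartes' rule of signs:

For positive roots, count sign changes in f(x) = 4x^5 + 6x^4 + 7x^3 - 6x^2 - 2x - 8:
Signs of coefficients: +, +, +, -, -, -
Number of sign changes: 1
Possible positive real roots: 1

For negative roots, examine f(-x) = -4x^5 + 6x^4 - 7x^3 - 6x^2 + 2x - 8:
Signs of coefficients: -, +, -, -, +, -
Number of sign changes: 4
Possible negative real roots: 4, 2, 0

Positive roots: 1; Negative roots: 4 or 2 or 0


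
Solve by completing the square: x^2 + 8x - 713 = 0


Start: x^2 + 8x - 713 = 0
Move constant: x^2 + 8x = 713
Half of 8 is 4, squared is 16
Add 16 to both sides: x^2 + 8x + 16 = 729
(x + 4)^2 = 729
x + 4 = ±27
x = -4 + 27 = 23 or x = -4 - 27 = -31

x = -31, x = 23


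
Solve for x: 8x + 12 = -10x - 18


Starting with: 8x + 12 = -10x - 18
Move all x terms to left: (8 + 10)x = -18 - 12
Simplify: 18x = -30
Divide both sides by 18: x = -5/3

x = -5/3


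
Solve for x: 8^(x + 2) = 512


Express both sides with the same base.
512 = 8^3
Since the bases match, equate exponents: x + 2 = 3
So x = 3 - (2) = 1

x = 1


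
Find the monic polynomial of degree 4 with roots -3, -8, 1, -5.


A monic polynomial with roots -3, -8, 1, -5 is:
p(x) = (x + 3)(x + 8)(x - 1)(x + 5)
After multiplying by (x + 3): x + 3
After multiplying by (x + 8): x^2 + 11x + 24
After multiplying by (x - 1): x^3 + 10x^2 + 13x - 24
After multiplying by (x + 5): x^4 + 15x^3 + 63x^2 + 41x - 120

x^4 + 15x^3 + 63x^2 + 41x - 120


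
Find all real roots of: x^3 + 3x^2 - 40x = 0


The constant term is 0, so x = 0 is a root. Factor out x:
  x(x^2 + 3x - 40) = 0
Solve the quadratic x^2 + 3x - 40 = 0: discriminant = 3^2 - 4(1)(-40) = 9 + 160 = 169.
sqrt(169) = 13, so x = (-3 ± 13)/2: x = 5 or x = -8.

x = -8, x = 0, x = 5


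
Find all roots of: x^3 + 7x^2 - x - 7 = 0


Let p(x) = x^3 + 7x^2 - x - 7. By the rational root theorem (leading coefficient 1), any rational root is an integer divisor of 7: try ±1, ±2, ... in turn.
Test x = 1: value = 0 ✓, so (x - 1) is a factor.
Synthetic division by (x - 1): bring down 1; 1(1) + 7 = 8; 8(1) - 1 = 7; 7(1) - 7 = 0 → quotient x^2 + 8x + 7, remainder 0.
Solve the quadratic x^2 + 8x + 7 = 0: discriminant = 8^2 - 4(1)(7) = 64 - 28 = 36.
sqrt(36) = 6, so x = (-8 ± 6)/2: x = -1 or x = -7.
Collecting all roots found:

x = -7, x = -1, x = 1


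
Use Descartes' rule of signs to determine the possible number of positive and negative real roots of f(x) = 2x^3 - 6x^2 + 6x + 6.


Descartes' rule of signs:

For positive roots, count sign changes in f(x) = 2x^3 - 6x^2 + 6x + 6:
Signs of coefficients: +, -, +, +
Number of sign changes: 2
Possible positive real roots: 2, 0

For negative roots, examine f(-x) = -2x^3 - 6x^2 - 6x + 6:
Signs of coefficients: -, -, -, +
Number of sign changes: 1
Possible negative real roots: 1

Positive roots: 2 or 0; Negative roots: 1


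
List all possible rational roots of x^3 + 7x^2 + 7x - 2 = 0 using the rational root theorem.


Rational root theorem: possible roots are ±p/q where:
  p divides the constant term (-2): p ∈ {1, 2}
  q divides the leading coefficient (1): q ∈ {1}

All possible rational roots: -2, -1, 1, 2

-2, -1, 1, 2


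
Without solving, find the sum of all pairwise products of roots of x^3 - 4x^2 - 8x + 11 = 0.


By Vieta's formulas for x^3 + bx^2 + cx + d = 0:
  r1 + r2 + r3 = -b/a = 4
  r1*r2 + r1*r3 + r2*r3 = c/a = -8
  r1*r2*r3 = -d/a = -11


Sum of pairwise products = -8


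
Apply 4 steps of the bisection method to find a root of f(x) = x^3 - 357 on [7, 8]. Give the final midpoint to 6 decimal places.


f(x) = x^3 - 357
f(7) = -14 < 0
f(8) = 155 > 0

Step 1: midpoint = (7.000000 + 8.000000)/2 = 7.500000
  f(7.500000) = 64.875000
  f(mid) > 0, so root is in [7.000000, 7.500000]

Step 2: midpoint = (7.000000 + 7.500000)/2 = 7.250000
  f(7.250000) = 24.078125
  f(mid) > 0, so root is in [7.000000, 7.250000]

Step 3: midpoint = (7.000000 + 7.250000)/2 = 7.125000
  f(7.125000) = 4.705078
  f(mid) > 0, so root is in [7.000000, 7.125000]

Step 4: midpoint = (7.000000 + 7.125000)/2 = 7.062500
  f(7.062500) = -4.730225
  f(mid) < 0, so root is in [7.062500, 7.125000]

midpoint = 7.062500


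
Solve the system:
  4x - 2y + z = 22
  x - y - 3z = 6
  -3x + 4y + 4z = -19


Using Cramer's rule. Expand each determinant along the first row.
D  = 4*[(-1)*4 - (-3)*4] - (-2)*[1*4 - (-3)*(-3)] + 1*[1*4 - (-1)*(-3)]
  = 4*(8) - (-2)*(-5) + 1*(1) = 23
Dx = 22*[(-1)*4 - (-3)*4] - (-2)*[6*4 - (-3)*(-19)] + 1*[6*4 - (-1)*(-19)]
  = 22*(8) - (-2)*(-33) + 1*(5) = 115
Dy = 4*[6*4 - (-3)*(-19)] - 22*[1*4 - (-3)*(-3)] + 1*[1*(-19) - 6*(-3)]
  = 4*(-33) - 22*(-5) + 1*(-1) = -23
Dz = 4*[(-1)*(-19) - 6*4] - (-2)*[1*(-19) - 6*(-3)] + 22*[1*4 - (-1)*(-3)]
  = 4*(-5) - (-2)*(-1) + 22*(1) = 0
x = Dx/D = 115/23 = 5, y = Dy/D = -23/23 = -1, z = Dz/D = 0/23 = 0
Check eq1: (4)(5) + (-2)(-1) + (1)(0) = 22 = 22 ✓
Check eq2: (1)(5) + (-1)(-1) + (-3)(0) = 6 = 6 ✓
Check eq3: (-3)(5) + (4)(-1) + (4)(0) = -19 = -19 ✓

x = 5, y = -1, z = 0


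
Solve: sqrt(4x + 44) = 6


Square both sides: 4x + 44 = 6^2 = 36
4x = 36 - 44 = -8
x = -2
Check: sqrt(4*(-2) + 44) = sqrt(36) = 6 ✓

x = -2


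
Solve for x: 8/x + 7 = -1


Subtract 7 from both sides: 8/x = -8
Multiply both sides by x: 8 = -8 * x
Divide by -8: x = -1

x = -1


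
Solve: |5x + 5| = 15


An absolute value equation |expr| = 15 gives two cases:
Case 1: 5x + 5 = 15
  5x = 10, so x = 2
Case 2: 5x + 5 = -15
  5x = -20, so x = -4

x = -4, x = 2


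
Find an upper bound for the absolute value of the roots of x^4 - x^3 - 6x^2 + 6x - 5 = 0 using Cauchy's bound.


Cauchy's bound: all roots r satisfy |r| <= 1 + max(|a_i/a_n|) for i = 0,...,n-1
where a_n is the leading coefficient.

Coefficients: [1, -1, -6, 6, -5]
Leading coefficient a_n = 1
Ratios |a_i/a_n|: 1, 6, 6, 5
Maximum ratio: 6
Cauchy's bound: |r| <= 1 + 6 = 7

Upper bound = 7


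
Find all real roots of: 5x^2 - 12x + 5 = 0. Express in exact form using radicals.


Using the quadratic formula: x = (-b ± sqrt(b^2 - 4ac)) / (2a)
Here a = 5, b = -12, c = 5
Discriminant = b^2 - 4ac = (-12)^2 - 4(5)(5) = 144 - 100 = 44
Since discriminant = 44 > 0, there are two real roots.
x = (12 ± 2*sqrt(11)) / 10
Simplifying: x = (6 ± sqrt(11)) / 5
Numerically: x ≈ 1.8633 or x ≈ 0.5367

x = (6 + sqrt(11)) / 5 or x = (6 - sqrt(11)) / 5


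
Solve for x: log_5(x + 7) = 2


Convert to exponential form: x + 7 = 5^2 = 25
x = 25 - 7 = 18
Check: log_5(18 + 7) = log_5(25) = log_5(25) = 2 ✓

x = 18


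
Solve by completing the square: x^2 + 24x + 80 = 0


Start: x^2 + 24x + 80 = 0
Move constant: x^2 + 24x = -80
Half of 24 is 12, squared is 144
Add 144 to both sides: x^2 + 24x + 144 = 64
(x + 12)^2 = 64
x + 12 = ±8
x = -12 + 8 = -4 or x = -12 - 8 = -20

x = -20, x = -4


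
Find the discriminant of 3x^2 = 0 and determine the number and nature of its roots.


For ax^2 + bx + c = 0, discriminant D = b^2 - 4ac
Here a = 3, b = 0, c = 0
D = (0)^2 - 4(3)(0) = 0 - 0 = 0

D = 0
The equation has exactly 1 real root (a repeated/double root).

Discriminant = 0, 1 repeated real root


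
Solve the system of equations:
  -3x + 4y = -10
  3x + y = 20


Using Cramer's rule:
Determinant D = (-3)(1) - (3)(4) = -3 - 12 = -15
Dx = (-10)(1) - (20)(4) = -10 - 80 = -90
Dy = (-3)(20) - (3)(-10) = -60 + 30 = -30
x = Dx/D = -90/-15 = 6
y = Dy/D = -30/-15 = 2

x = 6, y = 2


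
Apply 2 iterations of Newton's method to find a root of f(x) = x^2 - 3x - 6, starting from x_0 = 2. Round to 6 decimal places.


Newton's method: x_(n+1) = x_n - f(x_n)/f'(x_n)
f(x) = x^2 - 3x - 6
f'(x) = 2x - 3

Iteration 1:
  f(2.000000) = -8.000000
  f'(2.000000) = 1.000000
  x_1 = 2.000000 - (-8.000000)/(1.000000) = 10.000000

Iteration 2:
  f(10.000000) = 64.000000
  f'(10.000000) = 17.000000
  x_2 = 10.000000 - (64.000000)/(17.000000) = 6.235294

x_2 = 6.235294


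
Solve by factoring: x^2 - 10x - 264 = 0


We need two numbers that multiply to -264 and add to -10.
Those numbers are 12 and -22 (since 12 * (-22) = -264 and 12 + (-22) = -10).
So x^2 - 10x - 264 = (x + 12)(x - 22) = 0
Setting each factor to zero: x = -12 or x = 22

x = -12, x = 22


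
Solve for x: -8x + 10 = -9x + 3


Starting with: -8x + 10 = -9x + 3
Move all x terms to left: (-8 + 9)x = 3 - 10
Simplify: x = -7
Divide both sides by 1: x = -7

x = -7


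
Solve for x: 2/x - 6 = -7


Subtract -6 from both sides: 2/x = -1
Multiply both sides by x: 2 = -1 * x
Divide by -1: x = -2

x = -2


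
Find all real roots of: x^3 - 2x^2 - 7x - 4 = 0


Let p(x) = x^3 - 2x^2 - 7x - 4. By the rational root theorem (leading coefficient 1), any rational root is an integer divisor of 4: try ±1, ±2, ... in turn.
Test x = 1: value = -12 ≠ 0.
Test x = -1: value = 0 ✓, so (x + 1) is a factor.
Synthetic division by (x + 1): bring down 1; 1(-1) - 2 = -3; (-3)(-1) - 7 = -4; (-4)(-1) - 4 = 0 → quotient x^2 - 3x - 4, remainder 0.
Solve the quadratic x^2 - 3x - 4 = 0: discriminant = (-3)^2 - 4(1)(-4) = 9 + 16 = 25.
sqrt(25) = 5, so x = (3 ± 5)/2: x = 4 or x = -1.

x = -1 (multiplicity 2), x = 4


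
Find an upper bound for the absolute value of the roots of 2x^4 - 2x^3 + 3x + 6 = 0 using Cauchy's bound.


Cauchy's bound: all roots r satisfy |r| <= 1 + max(|a_i/a_n|) for i = 0,...,n-1
where a_n is the leading coefficient.

Coefficients: [2, -2, 0, 3, 6]
Leading coefficient a_n = 2
Ratios |a_i/a_n|: 1, 0, 3/2, 3
Maximum ratio: 3
Cauchy's bound: |r| <= 1 + 3 = 4

Upper bound = 4


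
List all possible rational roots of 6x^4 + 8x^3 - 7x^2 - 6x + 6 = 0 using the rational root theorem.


Rational root theorem: possible roots are ±p/q where:
  p divides the constant term (6): p ∈ {1, 2, 3, 6}
  q divides the leading coefficient (6): q ∈ {1, 2, 3, 6}

All possible rational roots: -6, -3, -2, -3/2, -1, -2/3, -1/2, -1/3, -1/6, 1/6, 1/3, 1/2, 2/3, 1, 3/2, 2, 3, 6

-6, -3, -2, -3/2, -1, -2/3, -1/2, -1/3, -1/6, 1/6, 1/3, 1/2, 2/3, 1, 3/2, 2, 3, 6


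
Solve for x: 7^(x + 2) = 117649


Express both sides with the same base.
117649 = 7^6
Since the bases match, equate exponents: x + 2 = 6
So x = 6 - (2) = 4

x = 4


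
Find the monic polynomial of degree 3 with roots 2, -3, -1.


A monic polynomial with roots 2, -3, -1 is:
p(x) = (x - 2)(x + 3)(x + 1)
After multiplying by (x - 2): x - 2
After multiplying by (x + 3): x^2 + x - 6
After multiplying by (x + 1): x^3 + 2x^2 - 5x - 6

x^3 + 2x^2 - 5x - 6


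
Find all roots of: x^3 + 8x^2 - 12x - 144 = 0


Let p(x) = x^3 + 8x^2 - 12x - 144. By the rational root theorem (leading coefficient 1), any rational root is an integer divisor of 144: try ±1, ±2, ... in turn.
Test x = 1: value = -147 ≠ 0.
Test x = -1: value = -125 ≠ 0.
Test x = 2: value = -128 ≠ 0.
Test x = -2: value = -96 ≠ 0.
Test x = 3: value = -81 ≠ 0.
Test x = -3: value = -63 ≠ 0.
Test x = 4: value = 0 ✓, so (x - 4) is a factor.
Synthetic division by (x - 4): bring down 1; 1(4) + 8 = 12; 12(4) - 12 = 36; 36(4) - 144 = 0 → quotient x^2 + 12x + 36, remainder 0.
Solve the quadratic x^2 + 12x + 36 = 0: discriminant = 12^2 - 4(1)(36) = 144 - 144 = 0.
Discriminant = 0, so a double root: x = -12/2 = -6.
Collecting all roots found:

x = -6 (multiplicity 2), x = 4


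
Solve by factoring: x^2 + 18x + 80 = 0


We need two numbers that multiply to 80 and add to 18.
Those numbers are 8 and 10 (since 8 * 10 = 80 and 8 + 10 = 18).
So x^2 + 18x + 80 = (x + 8)(x + 10) = 0
Setting each factor to zero: x = -8 or x = -10

x = -10, x = -8


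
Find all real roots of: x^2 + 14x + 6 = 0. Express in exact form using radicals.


Using the quadratic formula: x = (-b ± sqrt(b^2 - 4ac)) / (2a)
Here a = 1, b = 14, c = 6
Discriminant = b^2 - 4ac = 14^2 - 4(1)(6) = 196 - 24 = 172
Since discriminant = 172 > 0, there are two real roots.
x = (-14 ± 2*sqrt(43)) / 2
Simplifying: x = -7 ± sqrt(43)
Numerically: x ≈ -0.4426 or x ≈ -13.5574

x = -7 + sqrt(43) or x = -7 - sqrt(43)


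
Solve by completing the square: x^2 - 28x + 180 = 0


Start: x^2 - 28x + 180 = 0
Move constant: x^2 - 28x = -180
Half of -28 is -14, squared is 196
Add 196 to both sides: x^2 - 28x + 196 = 16
(x - 14)^2 = 16
x - 14 = ±4
x = 14 + 4 = 18 or x = 14 - 4 = 10

x = 10, x = 18


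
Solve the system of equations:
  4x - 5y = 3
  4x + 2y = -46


Using Cramer's rule:
Determinant D = (4)(2) - (4)(-5) = 8 + 20 = 28
Dx = (3)(2) - (-46)(-5) = 6 - 230 = -224
Dy = (4)(-46) - (4)(3) = -184 - 12 = -196
x = Dx/D = -224/28 = -8
y = Dy/D = -196/28 = -7

x = -8, y = -7


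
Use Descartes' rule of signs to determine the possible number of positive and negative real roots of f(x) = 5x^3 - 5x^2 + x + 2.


Descartes' rule of signs:

For positive roots, count sign changes in f(x) = 5x^3 - 5x^2 + x + 2:
Signs of coefficients: +, -, +, +
Number of sign changes: 2
Possible positive real roots: 2, 0

For negative roots, examine f(-x) = -5x^3 - 5x^2 - x + 2:
Signs of coefficients: -, -, -, +
Number of sign changes: 1
Possible negative real roots: 1

Positive roots: 2 or 0; Negative roots: 1


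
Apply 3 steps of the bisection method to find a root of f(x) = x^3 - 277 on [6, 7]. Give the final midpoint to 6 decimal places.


f(x) = x^3 - 277
f(6) = -61 < 0
f(7) = 66 > 0

Step 1: midpoint = (6.000000 + 7.000000)/2 = 6.500000
  f(6.500000) = -2.375000
  f(mid) < 0, so root is in [6.500000, 7.000000]

Step 2: midpoint = (6.500000 + 7.000000)/2 = 6.750000
  f(6.750000) = 30.546875
  f(mid) > 0, so root is in [6.500000, 6.750000]

Step 3: midpoint = (6.500000 + 6.750000)/2 = 6.625000
  f(6.625000) = 13.775391
  f(mid) > 0, so root is in [6.500000, 6.625000]

midpoint = 6.625000


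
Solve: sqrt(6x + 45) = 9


Square both sides: 6x + 45 = 9^2 = 81
6x = 81 - 45 = 36
x = 6
Check: sqrt(6*6 + 45) = sqrt(81) = 9 ✓

x = 6


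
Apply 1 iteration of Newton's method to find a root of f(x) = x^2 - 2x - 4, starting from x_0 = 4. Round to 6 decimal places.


Newton's method: x_(n+1) = x_n - f(x_n)/f'(x_n)
f(x) = x^2 - 2x - 4
f'(x) = 2x - 2

Iteration 1:
  f(4.000000) = 4.000000
  f'(4.000000) = 6.000000
  x_1 = 4.000000 - (4.000000)/(6.000000) = 3.333333

x_1 = 3.333333


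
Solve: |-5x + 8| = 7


An absolute value equation |expr| = 7 gives two cases:
Case 1: -5x + 8 = 7
  -5x = -1, so x = 1/5
Case 2: -5x + 8 = -7
  -5x = -15, so x = 3

x = 1/5, x = 3


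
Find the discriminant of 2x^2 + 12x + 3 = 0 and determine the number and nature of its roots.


For ax^2 + bx + c = 0, discriminant D = b^2 - 4ac
Here a = 2, b = 12, c = 3
D = (12)^2 - 4(2)(3) = 144 - 24 = 120

D = 120 > 0 but not a perfect square
The equation has 2 distinct real irrational roots.

Discriminant = 120, 2 distinct real irrational roots


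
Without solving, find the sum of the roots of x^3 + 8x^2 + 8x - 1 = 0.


By Vieta's formulas for x^3 + bx^2 + cx + d = 0:
  r1 + r2 + r3 = -b/a = -8
  r1*r2 + r1*r3 + r2*r3 = c/a = 8
  r1*r2*r3 = -d/a = 1


Sum = -8


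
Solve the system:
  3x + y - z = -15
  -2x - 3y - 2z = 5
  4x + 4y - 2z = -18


Using Cramer's rule. Expand each determinant along the first row.
D  = 3*[(-3)*(-2) - (-2)*4] - 1*[(-2)*(-2) - (-2)*4] + (-1)*[(-2)*4 - (-3)*4]
  = 3*(14) - 1*(12) + (-1)*(4) = 26
Dx = (-15)*[(-3)*(-2) - (-2)*4] - 1*[5*(-2) - (-2)*(-18)] + (-1)*[5*4 - (-3)*(-18)]
  = (-15)*(14) - 1*(-46) + (-1)*(-34) = -130
Dy = 3*[5*(-2) - (-2)*(-18)] - (-15)*[(-2)*(-2) - (-2)*4] + (-1)*[(-2)*(-18) - 5*4]
  = 3*(-46) - (-15)*(12) + (-1)*(16) = 26
Dz = 3*[(-3)*(-18) - 5*4] - 1*[(-2)*(-18) - 5*4] + (-15)*[(-2)*4 - (-3)*4]
  = 3*(34) - 1*(16) + (-15)*(4) = 26
x = Dx/D = -130/26 = -5, y = Dy/D = 26/26 = 1, z = Dz/D = 26/26 = 1
Check eq1: (3)(-5) + (1)(1) + (-1)(1) = -15 = -15 ✓
Check eq2: (-2)(-5) + (-3)(1) + (-2)(1) = 5 = 5 ✓
Check eq3: (4)(-5) + (4)(1) + (-2)(1) = -18 = -18 ✓

x = -5, y = 1, z = 1


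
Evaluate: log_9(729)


We need the exponent such that 9^? = 729
9^3 = 729
Therefore log_9(729) = 3

3


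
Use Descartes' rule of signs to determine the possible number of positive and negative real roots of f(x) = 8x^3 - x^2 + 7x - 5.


Descartes' rule of signs:

For positive roots, count sign changes in f(x) = 8x^3 - x^2 + 7x - 5:
Signs of coefficients: +, -, +, -
Number of sign changes: 3
Possible positive real roots: 3, 1

For negative roots, examine f(-x) = -8x^3 - x^2 - 7x - 5:
Signs of coefficients: -, -, -, -
Number of sign changes: 0
Possible negative real roots: 0

Positive roots: 3 or 1; Negative roots: 0


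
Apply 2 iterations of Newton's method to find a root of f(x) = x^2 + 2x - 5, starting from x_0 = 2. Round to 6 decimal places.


Newton's method: x_(n+1) = x_n - f(x_n)/f'(x_n)
f(x) = x^2 + 2x - 5
f'(x) = 2x + 2

Iteration 1:
  f(2.000000) = 3.000000
  f'(2.000000) = 6.000000
  x_1 = 2.000000 - (3.000000)/(6.000000) = 1.500000

Iteration 2:
  f(1.500000) = 0.250000
  f'(1.500000) = 5.000000
  x_2 = 1.500000 - (0.250000)/(5.000000) = 1.450000

x_2 = 1.450000


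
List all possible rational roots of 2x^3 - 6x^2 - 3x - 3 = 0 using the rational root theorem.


Rational root theorem: possible roots are ±p/q where:
  p divides the constant term (-3): p ∈ {1, 3}
  q divides the leading coefficient (2): q ∈ {1, 2}

All possible rational roots: -3, -3/2, -1, -1/2, 1/2, 1, 3/2, 3

-3, -3/2, -1, -1/2, 1/2, 1, 3/2, 3


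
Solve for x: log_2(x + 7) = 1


Convert to exponential form: x + 7 = 2^1 = 2
x = 2 - 7 = -5
Check: log_2(-5 + 7) = log_2(2) = log_2(2) = 1 ✓

x = -5


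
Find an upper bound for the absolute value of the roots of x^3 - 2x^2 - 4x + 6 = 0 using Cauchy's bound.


Cauchy's bound: all roots r satisfy |r| <= 1 + max(|a_i/a_n|) for i = 0,...,n-1
where a_n is the leading coefficient.

Coefficients: [1, -2, -4, 6]
Leading coefficient a_n = 1
Ratios |a_i/a_n|: 2, 4, 6
Maximum ratio: 6
Cauchy's bound: |r| <= 1 + 6 = 7

Upper bound = 7


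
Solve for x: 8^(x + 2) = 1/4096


Express both sides with the same base.
1/4096 = 8^(-4)
Since the bases match, equate exponents: x + 2 = -4
So x = -4 - (2) = -6

x = -6


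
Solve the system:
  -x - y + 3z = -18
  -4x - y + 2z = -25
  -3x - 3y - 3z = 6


Using Cramer's rule. Expand each determinant along the first row.
D  = (-1)*[(-1)*(-3) - 2*(-3)] - (-1)*[(-4)*(-3) - 2*(-3)] + 3*[(-4)*(-3) - (-1)*(-3)]
  = (-1)*(9) - (-1)*(18) + 3*(9) = 36
Dx = (-18)*[(-1)*(-3) - 2*(-3)] - (-1)*[(-25)*(-3) - 2*6] + 3*[(-25)*(-3) - (-1)*6]
  = (-18)*(9) - (-1)*(63) + 3*(81) = 144
Dy = (-1)*[(-25)*(-3) - 2*6] - (-18)*[(-4)*(-3) - 2*(-3)] + 3*[(-4)*6 - (-25)*(-3)]
  = (-1)*(63) - (-18)*(18) + 3*(-99) = -36
Dz = (-1)*[(-1)*6 - (-25)*(-3)] - (-1)*[(-4)*6 - (-25)*(-3)] + (-18)*[(-4)*(-3) - (-1)*(-3)]
  = (-1)*(-81) - (-1)*(-99) + (-18)*(9) = -180
x = Dx/D = 144/36 = 4, y = Dy/D = -36/36 = -1, z = Dz/D = -180/36 = -5
Check eq1: (-1)(4) + (-1)(-1) + (3)(-5) = -18 = -18 ✓
Check eq2: (-4)(4) + (-1)(-1) + (2)(-5) = -25 = -25 ✓
Check eq3: (-3)(4) + (-3)(-1) + (-3)(-5) = 6 = 6 ✓

x = 4, y = -1, z = -5


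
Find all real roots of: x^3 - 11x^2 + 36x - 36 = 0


Let p(x) = x^3 - 11x^2 + 36x - 36. By the rational root theorem (leading coefficient 1), any rational root is an integer divisor of 36: try ±1, ±2, ... in turn.
Test x = 1: value = -10 ≠ 0.
Test x = -1: value = -84 ≠ 0.
Test x = 2: value = 0 ✓, so (x - 2) is a factor.
Synthetic division by (x - 2): bring down 1; 1(2) - 11 = -9; (-9)(2) + 36 = 18; 18(2) - 36 = 0 → quotient x^2 - 9x + 18, remainder 0.
Solve the quadratic x^2 - 9x + 18 = 0: discriminant = (-9)^2 - 4(1)(18) = 81 - 72 = 9.
sqrt(9) = 3, so x = (9 ± 3)/2: x = 6 or x = 3.

x = 2, x = 3, x = 6


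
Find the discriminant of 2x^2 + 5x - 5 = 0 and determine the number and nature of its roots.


For ax^2 + bx + c = 0, discriminant D = b^2 - 4ac
Here a = 2, b = 5, c = -5
D = (5)^2 - 4(2)(-5) = 25 + 40 = 65

D = 65 > 0 but not a perfect square
The equation has 2 distinct real irrational roots.

Discriminant = 65, 2 distinct real irrational roots


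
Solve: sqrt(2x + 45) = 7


Square both sides: 2x + 45 = 7^2 = 49
2x = 49 - 45 = 4
x = 2
Check: sqrt(2*2 + 45) = sqrt(49) = 7 ✓

x = 2


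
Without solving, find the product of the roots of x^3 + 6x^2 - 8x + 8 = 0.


By Vieta's formulas for x^3 + bx^2 + cx + d = 0:
  r1 + r2 + r3 = -b/a = -6
  r1*r2 + r1*r3 + r2*r3 = c/a = -8
  r1*r2*r3 = -d/a = -8


Product = -8


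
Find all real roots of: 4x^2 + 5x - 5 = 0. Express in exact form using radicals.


Using the quadratic formula: x = (-b ± sqrt(b^2 - 4ac)) / (2a)
Here a = 4, b = 5, c = -5
Discriminant = b^2 - 4ac = 5^2 - 4(4)(-5) = 25 + 80 = 105
Since discriminant = 105 > 0, there are two real roots.
x = (-5 ± sqrt(105)) / 8
Numerically: x ≈ 0.6559 or x ≈ -1.9059

x = (-5 + sqrt(105)) / 8 or x = (-5 - sqrt(105)) / 8


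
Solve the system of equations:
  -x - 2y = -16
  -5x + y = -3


Using Cramer's rule:
Determinant D = (-1)(1) - (-5)(-2) = -1 - 10 = -11
Dx = (-16)(1) - (-3)(-2) = -16 - 6 = -22
Dy = (-1)(-3) - (-5)(-16) = 3 - 80 = -77
x = Dx/D = -22/-11 = 2
y = Dy/D = -77/-11 = 7

x = 2, y = 7


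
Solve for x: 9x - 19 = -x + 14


Starting with: 9x - 19 = -x + 14
Move all x terms to left: (9 + 1)x = 14 + 19
Simplify: 10x = 33
Divide both sides by 10: x = 33/10

x = 33/10


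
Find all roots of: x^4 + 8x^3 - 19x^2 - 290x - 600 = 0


Let p(x) = x^4 + 8x^3 - 19x^2 - 290x - 600. By the rational root theorem (leading coefficient 1), any rational root is an integer divisor of 600: try ±1, ±2, ... in turn.
Test x = 1: value = -900 ≠ 0.
Test x = -1: value = -336 ≠ 0.
Test x = 2: value = -1176 ≠ 0.
Test x = -2: value = -144 ≠ 0.
Test x = 3: value = -1344 ≠ 0.
Test x = -3: value = -36 ≠ 0.
Test x = 4: value = -1296 ≠ 0.
Test x = -4: value = 0 ✓, so (x + 4) is a factor.
Synthetic division by (x + 4): bring down 1; 1(-4) + 8 = 4; 4(-4) - 19 = -35; (-35)(-4) - 290 = -150; (-150)(-4) - 600 = 0 → quotient x^3 + 4x^2 - 35x - 150, remainder 0.
Continue with the quotient x^3 + 4x^2 - 35x - 150 (candidates must divide 150).
Test x = 5: value = -100 ≠ 0.
Test x = -5: value = 0 ✓, so (x + 5) is a factor.
Synthetic division by (x + 5): bring down 1; 1(-5) + 4 = -1; (-1)(-5) - 35 = -30; (-30)(-5) - 150 = 0 → quotient x^2 - x - 30, remainder 0.
Solve the quadratic x^2 - x - 30 = 0: discriminant = (-1)^2 - 4(1)(-30) = 1 + 120 = 121.
sqrt(121) = 11, so x = (1 ± 11)/2: x = 6 or x = -5.
Collecting all roots found:

x = -5 (multiplicity 2), x = -4, x = 6


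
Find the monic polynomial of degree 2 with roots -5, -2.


A monic polynomial with roots -5, -2 is:
p(x) = (x + 5)(x + 2)
After multiplying by (x + 5): x + 5
After multiplying by (x + 2): x^2 + 7x + 10

x^2 + 7x + 10


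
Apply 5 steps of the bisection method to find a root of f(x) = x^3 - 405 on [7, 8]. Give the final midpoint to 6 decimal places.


f(x) = x^3 - 405
f(7) = -62 < 0
f(8) = 107 > 0

Step 1: midpoint = (7.000000 + 8.000000)/2 = 7.500000
  f(7.500000) = 16.875000
  f(mid) > 0, so root is in [7.000000, 7.500000]

Step 2: midpoint = (7.000000 + 7.500000)/2 = 7.250000
  f(7.250000) = -23.921875
  f(mid) < 0, so root is in [7.250000, 7.500000]

Step 3: midpoint = (7.250000 + 7.500000)/2 = 7.375000
  f(7.375000) = -3.869141
  f(mid) < 0, so root is in [7.375000, 7.500000]

Step 4: midpoint = (7.375000 + 7.500000)/2 = 7.437500
  f(7.437500) = 6.415771
  f(mid) > 0, so root is in [7.375000, 7.437500]

Step 5: midpoint = (7.375000 + 7.437500)/2 = 7.406250
  f(7.406250) = 1.251617
  f(mid) > 0, so root is in [7.375000, 7.406250]

midpoint = 7.406250


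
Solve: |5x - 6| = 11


An absolute value equation |expr| = 11 gives two cases:
Case 1: 5x - 6 = 11
  5x = 17, so x = 17/5
Case 2: 5x - 6 = -11
  5x = -5, so x = -1

x = -1, x = 17/5


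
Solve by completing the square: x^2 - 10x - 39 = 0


Start: x^2 - 10x - 39 = 0
Move constant: x^2 - 10x = 39
Half of -10 is -5, squared is 25
Add 25 to both sides: x^2 - 10x + 25 = 64
(x - 5)^2 = 64
x - 5 = ±8
x = 5 + 8 = 13 or x = 5 - 8 = -3

x = -3, x = 13


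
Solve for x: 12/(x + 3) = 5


Multiply both sides by (x + 3): 12 = 5(x + 3)
Distribute: 12 = 5x + 15
5x = 12 - 15 = -3
x = -3/5

x = -3/5


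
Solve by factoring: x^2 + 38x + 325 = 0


We need two numbers that multiply to 325 and add to 38.
Those numbers are 25 and 13 (since 25 * 13 = 325 and 25 + 13 = 38).
So x^2 + 38x + 325 = (x + 25)(x + 13) = 0
Setting each factor to zero: x = -25 or x = -13

x = -25, x = -13


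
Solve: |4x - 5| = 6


An absolute value equation |expr| = 6 gives two cases:
Case 1: 4x - 5 = 6
  4x = 11, so x = 11/4
Case 2: 4x - 5 = -6
  4x = -1, so x = -1/4

x = -1/4, x = 11/4


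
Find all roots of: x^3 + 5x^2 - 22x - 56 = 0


Let p(x) = x^3 + 5x^2 - 22x - 56. By the rational root theorem (leading coefficient 1), any rational root is an integer divisor of 56: try ±1, ±2, ... in turn.
Test x = 1: value = -72 ≠ 0.
Test x = -1: value = -30 ≠ 0.
Test x = 2: value = -72 ≠ 0.
Test x = -2: value = 0 ✓, so (x + 2) is a factor.
Synthetic division by (x + 2): bring down 1; 1(-2) + 5 = 3; 3(-2) - 22 = -28; (-28)(-2) - 56 = 0 → quotient x^2 + 3x - 28, remainder 0.
Solve the quadratic x^2 + 3x - 28 = 0: discriminant = 3^2 - 4(1)(-28) = 9 + 112 = 121.
sqrt(121) = 11, so x = (-3 ± 11)/2: x = 4 or x = -7.
Collecting all roots found:

x = -7, x = -2, x = 4


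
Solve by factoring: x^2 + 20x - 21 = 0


We need two numbers that multiply to -21 and add to 20.
Those numbers are 21 and -1 (since 21 * (-1) = -21 and 21 + (-1) = 20).
So x^2 + 20x - 21 = (x + 21)(x - 1) = 0
Setting each factor to zero: x = -21 or x = 1

x = -21, x = 1


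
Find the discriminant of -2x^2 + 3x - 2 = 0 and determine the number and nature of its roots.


For ax^2 + bx + c = 0, discriminant D = b^2 - 4ac
Here a = -2, b = 3, c = -2
D = (3)^2 - 4(-2)(-2) = 9 - 16 = -7

D = -7 < 0
The equation has no real roots (2 complex conjugate roots).

Discriminant = -7, no real roots (2 complex conjugate roots)


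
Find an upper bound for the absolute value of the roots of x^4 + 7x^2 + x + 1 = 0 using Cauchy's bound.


Cauchy's bound: all roots r satisfy |r| <= 1 + max(|a_i/a_n|) for i = 0,...,n-1
where a_n is the leading coefficient.

Coefficients: [1, 0, 7, 1, 1]
Leading coefficient a_n = 1
Ratios |a_i/a_n|: 0, 7, 1, 1
Maximum ratio: 7
Cauchy's bound: |r| <= 1 + 7 = 8

Upper bound = 8


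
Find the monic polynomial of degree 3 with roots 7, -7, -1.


A monic polynomial with roots 7, -7, -1 is:
p(x) = (x - 7)(x + 7)(x + 1)
After multiplying by (x - 7): x - 7
After multiplying by (x + 7): x^2 - 49
After multiplying by (x + 1): x^3 + x^2 - 49x - 49

x^3 + x^2 - 49x - 49
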